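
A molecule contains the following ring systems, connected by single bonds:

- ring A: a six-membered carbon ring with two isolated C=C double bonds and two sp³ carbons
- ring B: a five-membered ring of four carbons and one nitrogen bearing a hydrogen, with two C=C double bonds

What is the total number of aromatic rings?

1

Ring A has two sp³ carbons, so it is not fully conjugated — not aromatic (1,4-cyclohexadiene).
Ring B is planar and fully conjugated; 2 ring double bonds (4 π electrons) plus a heteroatom lone pair (2) give 6 π electrons. 6 = 4(1)+2, so ring B is aromatic (pyrrole).
Aromatic: B. Total: 1.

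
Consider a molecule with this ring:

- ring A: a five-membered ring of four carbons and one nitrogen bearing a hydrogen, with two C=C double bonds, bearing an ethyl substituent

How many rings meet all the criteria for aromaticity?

1

Ring A has a continuous p-orbital overlap around the ring; 2 ring double bonds (4 π electrons) plus a heteroatom lone pair (2) give 6 π electrons. That satisfies 4n+2 with n=1, so ring A is aromatic (pyrrole).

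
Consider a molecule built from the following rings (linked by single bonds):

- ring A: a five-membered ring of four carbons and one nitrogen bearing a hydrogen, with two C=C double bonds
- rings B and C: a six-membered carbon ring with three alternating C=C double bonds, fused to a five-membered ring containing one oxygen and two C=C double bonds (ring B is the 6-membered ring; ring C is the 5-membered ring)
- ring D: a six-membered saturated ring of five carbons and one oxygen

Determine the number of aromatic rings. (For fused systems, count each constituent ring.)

Ring A has a continuous p-orbital overlap around the ring; 2 ring double bonds (4 π electrons) plus a heteroatom lone pair (2) give 6 π electrons. 6 = 4(1)+2, so ring A is aromatic (pyrrole).
Rings B and C form a fused bicyclic system (with one oxygen) with 9 sp² atoms and 10 π electrons from ring double bonds plus a heteroatom lone pair. 10 = 4(2)+2, so the system is aromatic and both rings count as aromatic (benzofuran).
Ring D has only sp³ atoms, so it is not fully conjugated — not aromatic (tetrahydropyran).
Aromatic: A, B, C. Total: 3.

3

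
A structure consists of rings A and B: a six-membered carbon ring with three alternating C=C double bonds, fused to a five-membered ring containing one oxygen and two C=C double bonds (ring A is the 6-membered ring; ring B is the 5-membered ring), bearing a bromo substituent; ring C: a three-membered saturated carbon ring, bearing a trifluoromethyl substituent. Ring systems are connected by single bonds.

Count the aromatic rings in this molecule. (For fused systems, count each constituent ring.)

Rings A and B form a fused bicyclic system (with one oxygen) with 9 sp² atoms and 10 π electrons from ring double bonds plus a heteroatom lone pair. 10 = 4(2)+2, so the system is aromatic and both rings count as aromatic (benzofuran).
Ring C has only sp³ atoms, so it is not fully conjugated — not aromatic (cyclopropane).
Aromatic: A, B. Total: 2.

2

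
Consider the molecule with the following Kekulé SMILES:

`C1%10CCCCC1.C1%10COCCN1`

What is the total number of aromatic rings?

0

The SMILES encodes a six-membered saturated carbon ring; a six-membered saturated ring with an oxygen and an N–H nitrogen at positions 1 and 4.
The 6-membered ring has only sp³ atoms, so it is not fully conjugated — not aromatic (cyclohexane).
The 6-membered ring with one oxygen and one N–H (1,4) has only sp³ atoms, so it is not fully conjugated — not aromatic (morpholine).
None of the rings are aromatic. Total: 0.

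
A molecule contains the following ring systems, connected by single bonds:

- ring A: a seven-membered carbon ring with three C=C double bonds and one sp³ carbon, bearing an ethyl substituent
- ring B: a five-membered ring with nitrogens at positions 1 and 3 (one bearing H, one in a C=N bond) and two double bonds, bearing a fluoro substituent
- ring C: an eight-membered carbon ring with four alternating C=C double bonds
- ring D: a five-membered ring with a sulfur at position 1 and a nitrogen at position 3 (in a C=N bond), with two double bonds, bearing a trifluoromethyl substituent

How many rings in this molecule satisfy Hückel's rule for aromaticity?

Ring A has one sp³ carbon, so it is not fully conjugated — not aromatic (cycloheptatriene).
Ring B has a continuous p-orbital overlap around the ring; 2 ring double bonds (4 π electrons) plus a heteroatom lone pair (2) give 6 π electrons. 6 = 4(1)+2, so ring B is aromatic (imidazole).
Ring C has only sp² ring atoms; a planar conformation would have a fully conjugated π system of 8 electrons. But 8 = 4(2), which is 4n not 4n+2, so ring C is not aromatic (cyclooctatetraene) — cyclooctatetraene distorts into a non-planar tub to avoid antiaromaticity.
Ring D is fully conjugated (every ring atom contributes a p orbital); 2 ring double bonds (4 π electrons) plus a heteroatom lone pair (2) give 6 π electrons. 6 = 4(1)+2, so ring D is aromatic (thiazole).
Aromatic: B, D. Total: 2.

2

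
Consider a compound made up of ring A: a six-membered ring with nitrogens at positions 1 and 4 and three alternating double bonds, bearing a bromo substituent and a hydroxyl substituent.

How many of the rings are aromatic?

1

Ring A is planar and fully conjugated; 3 ring double bonds give 6 π electrons. That satisfies 4n+2 with n=1, so ring A is aromatic (pyrazine).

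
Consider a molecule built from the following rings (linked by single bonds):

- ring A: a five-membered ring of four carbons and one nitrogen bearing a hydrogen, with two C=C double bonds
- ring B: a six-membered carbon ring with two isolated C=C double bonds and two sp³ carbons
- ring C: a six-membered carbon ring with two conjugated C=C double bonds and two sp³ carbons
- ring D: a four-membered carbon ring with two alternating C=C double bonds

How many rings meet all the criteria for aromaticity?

1

Ring A is fully conjugated (every ring atom contributes a p orbital); 2 ring double bonds (4 π electrons) plus a heteroatom lone pair (2) give 6 π electrons. 6 = 4(1)+2, so ring A is aromatic (pyrrole).
Ring B has two sp³ carbons, so it is not fully conjugated — not aromatic (1,4-cyclohexadiene).
Ring C has two sp³ carbons, so it is not fully conjugated — not aromatic (1,3-cyclohexadiene).
Ring D has only sp² ring atoms; a planar conformation would have a fully conjugated π system of 4 electrons. But 4 = 4(1), which is 4n not 4n+2, so ring D is not aromatic (cyclobutadiene) — cyclobutadiene is antiaromatic and distorts to a rectangle.
Aromatic: A. Total: 1.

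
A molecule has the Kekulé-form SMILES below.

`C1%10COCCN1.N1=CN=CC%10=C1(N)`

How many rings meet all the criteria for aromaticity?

The SMILES encodes a six-membered saturated ring with an oxygen and an N–H nitrogen at positions 1 and 4; a six-membered ring with nitrogens at positions 1 and 3 and three alternating double bonds.
The 6-membered ring with one oxygen and one N–H (1,4) has only sp³ atoms, so it is not fully conjugated — not aromatic (morpholine).
The 6-membered ring with two nitrogens (1,3) is planar and fully conjugated; 3 ring double bonds give 6 π electrons. 6 = 4(1)+2, so it is aromatic (pyrimidine).
1 of the 2 rings is aromatic. Total: 1.

1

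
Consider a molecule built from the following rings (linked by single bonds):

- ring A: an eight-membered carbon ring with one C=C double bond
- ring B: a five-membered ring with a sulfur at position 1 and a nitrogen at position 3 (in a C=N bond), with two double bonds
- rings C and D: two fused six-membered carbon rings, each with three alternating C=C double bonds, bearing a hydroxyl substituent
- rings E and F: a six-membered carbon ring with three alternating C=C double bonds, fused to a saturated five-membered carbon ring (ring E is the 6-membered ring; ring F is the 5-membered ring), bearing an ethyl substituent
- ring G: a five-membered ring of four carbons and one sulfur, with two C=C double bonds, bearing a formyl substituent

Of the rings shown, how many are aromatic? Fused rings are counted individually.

5

Ring A has six sp³ carbons, so it is not fully conjugated — not aromatic (cyclooctene).
Ring B is planar and fully conjugated; 2 ring double bonds (4 π electrons) plus a heteroatom lone pair (2) give 6 π electrons. That satisfies 4n+2 with n=1, so ring B is aromatic (thiazole).
Rings C and D form a fused bicyclic system with 10 sp² atoms and 10 π electrons from ring double bonds. 10 = 4(2)+2, so the system is aromatic and both rings count as aromatic (naphthalene).
Ring E is fully conjugated (every ring atom contributes a p orbital); 3 ring double bonds give 6 π electrons. 6 = 4(1)+2, so ring E is aromatic (benzene ring).
Ring F has three sp³ carbons, so it is not fully conjugated — not aromatic (cyclopentane ring).
Ring G is fully conjugated (every ring atom contributes a p orbital); 2 ring double bonds (4 π electrons) plus a heteroatom lone pair (2) give 6 π electrons. 6 = 4(1)+2, so ring G is aromatic (thiophene).
Aromatic: B, C, D, E, G. Total: 5.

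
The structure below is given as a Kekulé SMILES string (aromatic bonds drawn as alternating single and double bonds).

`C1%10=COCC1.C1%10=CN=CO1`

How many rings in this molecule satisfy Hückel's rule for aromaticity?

1

The SMILES encodes a five-membered ring of four carbons and one oxygen, with one C=C double bond and two sp³ carbons; a five-membered ring with an oxygen at position 1 and a nitrogen at position 3 (in a C=N bond), with two double bonds.
The 5-membered ring with one oxygen has two sp³ carbons, so it is not fully conjugated — not aromatic (2,3-dihydrofuran).
The 5-membered ring with one oxygen and one =N– has a continuous p-orbital overlap around the ring; 2 ring double bonds (4 π electrons) plus a heteroatom lone pair (2) give 6 π electrons. Since 6 = 4n+2 (n=1), it is aromatic (oxazole).
1 of the 2 rings is aromatic. Total: 1.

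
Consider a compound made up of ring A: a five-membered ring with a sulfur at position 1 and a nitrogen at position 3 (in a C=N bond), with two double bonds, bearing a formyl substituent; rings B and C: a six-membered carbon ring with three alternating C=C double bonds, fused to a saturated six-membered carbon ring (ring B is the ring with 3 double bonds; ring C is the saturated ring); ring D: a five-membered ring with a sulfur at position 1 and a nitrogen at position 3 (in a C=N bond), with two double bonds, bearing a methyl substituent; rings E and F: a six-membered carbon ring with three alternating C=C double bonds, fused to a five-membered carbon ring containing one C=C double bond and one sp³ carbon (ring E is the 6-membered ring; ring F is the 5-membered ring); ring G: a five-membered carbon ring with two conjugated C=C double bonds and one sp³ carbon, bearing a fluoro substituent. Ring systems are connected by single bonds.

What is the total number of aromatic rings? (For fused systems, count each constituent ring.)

Ring A is planar and fully conjugated; 2 ring double bonds (4 π electrons) plus a heteroatom lone pair (2) give 6 π electrons. 6 = 4(1)+2, so ring A is aromatic (thiazole).
Ring B has a continuous p-orbital overlap around the ring; 3 ring double bonds give 6 π electrons. 6 = 4(1)+2, so ring B is aromatic (benzene ring).
Ring C has four sp³ carbons, so it is not fully conjugated — not aromatic (cyclohexane ring).
Ring D is fully conjugated (every ring atom contributes a p orbital); 2 ring double bonds (4 π electrons) plus a heteroatom lone pair (2) give 6 π electrons. Since 6 = 4n+2 (n=1), ring D is aromatic (thiazole).
Ring E has a continuous p-orbital overlap around the ring; 3 ring double bonds give 6 π electrons. Since 6 = 4n+2 (n=1), ring E is aromatic (benzene ring).
Ring F has one sp³ carbon, so it is not fully conjugated — not aromatic (cyclopentene ring).
Ring G has one sp³ carbon, so it is not fully conjugated — not aromatic (cyclopentadiene).
Aromatic: A, B, D, E. Total: 4.

4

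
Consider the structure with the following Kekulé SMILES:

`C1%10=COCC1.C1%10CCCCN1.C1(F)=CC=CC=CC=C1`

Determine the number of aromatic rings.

0

The SMILES encodes a five-membered ring of four carbons and one oxygen, with one C=C double bond and two sp³ carbons; a six-membered saturated ring of five carbons and one N–H nitrogen; an eight-membered carbon ring with four alternating C=C double bonds.
The 5-membered ring with one oxygen has two sp³ carbons, so it is not fully conjugated — not aromatic (2,3-dihydrofuran).
The 6-membered ring with one N–H has only sp³ atoms, so it is not fully conjugated — not aromatic (piperidine).
The 8-membered ring has only sp² ring atoms; a planar conformation would have a fully conjugated π system of 8 electrons. But 8 = 4(2), which is 4n not 4n+2, so it is not aromatic (cyclooctatetraene) — cyclooctatetraene distorts into a non-planar tub to avoid antiaromaticity.
None of the rings are aromatic. Total: 0.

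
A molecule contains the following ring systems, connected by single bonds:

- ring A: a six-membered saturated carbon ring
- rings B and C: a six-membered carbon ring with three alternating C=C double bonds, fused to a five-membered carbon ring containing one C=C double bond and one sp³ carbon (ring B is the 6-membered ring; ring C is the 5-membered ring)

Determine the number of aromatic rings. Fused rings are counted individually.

Ring A has only sp³ atoms, so it is not fully conjugated — not aromatic (cyclohexane).
Ring B has a continuous p-orbital overlap around the ring; 3 ring double bonds give 6 π electrons. 6 = 4(1)+2, so ring B is aromatic (benzene ring).
Ring C has one sp³ carbon, so it is not fully conjugated — not aromatic (cyclopentene ring).
Aromatic: B. Total: 1.

1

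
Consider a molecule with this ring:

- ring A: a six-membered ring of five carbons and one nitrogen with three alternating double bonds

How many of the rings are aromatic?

1

Ring A is fully conjugated (every ring atom contributes a p orbital); 3 ring double bonds give 6 π electrons. 6 = 4(1)+2, so ring A is aromatic (pyridine).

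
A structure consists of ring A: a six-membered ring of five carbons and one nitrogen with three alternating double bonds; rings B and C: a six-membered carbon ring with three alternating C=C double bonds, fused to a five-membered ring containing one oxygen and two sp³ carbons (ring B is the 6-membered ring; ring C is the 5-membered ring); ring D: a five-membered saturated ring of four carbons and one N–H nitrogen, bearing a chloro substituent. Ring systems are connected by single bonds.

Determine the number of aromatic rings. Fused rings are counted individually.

Ring A is fully conjugated (every ring atom contributes a p orbital); 3 ring double bonds give 6 π electrons. That satisfies 4n+2 with n=1, so ring A is aromatic (pyridine).
Ring B has a continuous p-orbital overlap around the ring; 3 ring double bonds give 6 π electrons. That satisfies 4n+2 with n=1, so ring B is aromatic (benzene ring).
Ring C has two sp³ carbons, so it is not fully conjugated — not aromatic (oxolane ring).
Ring D has only sp³ atoms, so it is not fully conjugated — not aromatic (pyrrolidine).
Aromatic: A, B. Total: 2.

2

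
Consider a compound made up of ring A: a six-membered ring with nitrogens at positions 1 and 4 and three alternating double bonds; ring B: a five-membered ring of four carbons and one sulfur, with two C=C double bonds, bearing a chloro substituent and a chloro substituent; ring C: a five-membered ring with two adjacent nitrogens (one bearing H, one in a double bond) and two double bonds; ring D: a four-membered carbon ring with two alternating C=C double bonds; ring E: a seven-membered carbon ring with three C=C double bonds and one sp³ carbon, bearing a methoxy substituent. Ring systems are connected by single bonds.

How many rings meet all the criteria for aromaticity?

3

Ring A has a continuous p-orbital overlap around the ring; 3 ring double bonds give 6 π electrons. That satisfies 4n+2 with n=1, so ring A is aromatic (pyrazine).
Ring B is planar and fully conjugated; 2 ring double bonds (4 π electrons) plus a heteroatom lone pair (2) give 6 π electrons. That satisfies 4n+2 with n=1, so ring B is aromatic (thiophene).
Ring C is planar and fully conjugated; 2 ring double bonds (4 π electrons) plus a heteroatom lone pair (2) give 6 π electrons. Since 6 = 4n+2 (n=1), ring C is aromatic (pyrazole).
Ring D has only sp² ring atoms; a planar conformation would have a fully conjugated π system of 4 electrons. But 4 = 4(1), which is 4n not 4n+2, so ring D is not aromatic (cyclobutadiene) — cyclobutadiene is antiaromatic and distorts to a rectangle.
Ring E has one sp³ carbon, so it is not fully conjugated — not aromatic (cycloheptatriene).
Aromatic: A, B, C. Total: 3.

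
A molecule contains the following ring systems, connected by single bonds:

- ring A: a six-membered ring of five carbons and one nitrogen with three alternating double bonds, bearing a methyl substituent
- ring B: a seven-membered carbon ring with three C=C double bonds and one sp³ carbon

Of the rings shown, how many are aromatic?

Ring A is planar and fully conjugated; 3 ring double bonds give 6 π electrons. Since 6 = 4n+2 (n=1), ring A is aromatic (pyridine).
Ring B has one sp³ carbon, so it is not fully conjugated — not aromatic (cycloheptatriene).
Aromatic: A. Total: 1.

1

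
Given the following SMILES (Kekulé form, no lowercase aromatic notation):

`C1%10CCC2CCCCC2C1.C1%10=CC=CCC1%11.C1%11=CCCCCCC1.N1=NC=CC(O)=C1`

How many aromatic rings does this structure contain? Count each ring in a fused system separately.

The SMILES encodes two fused six-membered saturated carbon rings; a six-membered carbon ring with two conjugated C=C double bonds and two sp³ carbons; an eight-membered carbon ring with one C=C double bond; a six-membered ring with two adjacent nitrogens and three alternating double bonds.
The 6-membered ring has only sp³ atoms, so it is not fully conjugated — not aromatic (cyclohexane ring).
The second 6-membered ring has only sp³ atoms, so it is not fully conjugated — not aromatic (cyclohexane ring).
The third 6-membered ring has two sp³ carbons, so it is not fully conjugated — not aromatic (1,3-cyclohexadiene).
The 8-membered ring has six sp³ carbons, so it is not fully conjugated — not aromatic (cyclooctene).
The 6-membered ring with two nitrogens (1,2) has a continuous p-orbital overlap around the ring; 3 ring double bonds give 6 π electrons. 6 = 4(1)+2, so it is aromatic (pyridazine).
1 of the 5 rings is aromatic. Total: 1.

1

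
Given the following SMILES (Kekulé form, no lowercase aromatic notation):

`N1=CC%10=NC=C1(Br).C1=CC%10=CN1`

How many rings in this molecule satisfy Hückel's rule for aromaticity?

The SMILES encodes a six-membered ring with nitrogens at positions 1 and 4 and three alternating double bonds; a five-membered ring of four carbons and one nitrogen bearing a hydrogen, with two C=C double bonds.
The 6-membered ring with two nitrogens (1,4) is planar and fully conjugated; 3 ring double bonds give 6 π electrons. 6 = 4(1)+2, so it is aromatic (pyrazine).
The 5-membered ring with one N–H has a continuous p-orbital overlap around the ring; 2 ring double bonds (4 π electrons) plus a heteroatom lone pair (2) give 6 π electrons. Since 6 = 4n+2 (n=1), it is aromatic (pyrrole).
2 of the 2 rings are aromatic. Total: 2.

2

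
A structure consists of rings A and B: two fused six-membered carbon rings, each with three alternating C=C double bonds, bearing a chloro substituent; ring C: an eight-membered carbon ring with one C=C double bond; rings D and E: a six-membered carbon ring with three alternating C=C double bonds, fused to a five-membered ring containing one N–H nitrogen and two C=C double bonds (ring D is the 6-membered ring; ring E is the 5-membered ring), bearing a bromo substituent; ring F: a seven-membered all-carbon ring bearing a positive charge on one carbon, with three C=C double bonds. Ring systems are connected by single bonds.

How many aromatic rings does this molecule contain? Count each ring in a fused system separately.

5

Rings A and B form a fused bicyclic system with 10 sp² atoms and 10 π electrons from ring double bonds. 10 = 4(2)+2, so the system is aromatic and both rings count as aromatic (naphthalene).
Ring C has six sp³ carbons, so it is not fully conjugated — not aromatic (cyclooctene).
Rings D and E form a fused bicyclic system (with one N–H) with 9 sp² atoms and 10 π electrons from ring double bonds plus a heteroatom lone pair. 10 = 4(2)+2, so the system is aromatic and both rings count as aromatic (indole).
Ring F has a continuous p-orbital overlap around the ring; 3 ring double bonds (6 π electrons) plus the carbocation's empty p orbital (0, but keeps the ring conjugated) give 6 π electrons. 6 = 4(1)+2, so ring F is aromatic (tropylium cation).
Aromatic: A, B, D, E, F. Total: 5.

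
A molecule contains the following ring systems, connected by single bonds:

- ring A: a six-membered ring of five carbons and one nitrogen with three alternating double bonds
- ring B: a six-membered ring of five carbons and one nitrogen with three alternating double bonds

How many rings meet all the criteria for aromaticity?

Ring A is fully conjugated (every ring atom contributes a p orbital); 3 ring double bonds give 6 π electrons. That satisfies 4n+2 with n=1, so ring A is aromatic (pyridine).
Ring B is planar and fully conjugated; 3 ring double bonds give 6 π electrons. Since 6 = 4n+2 (n=1), ring B is aromatic (pyridine).
Aromatic: A, B. Total: 2.

2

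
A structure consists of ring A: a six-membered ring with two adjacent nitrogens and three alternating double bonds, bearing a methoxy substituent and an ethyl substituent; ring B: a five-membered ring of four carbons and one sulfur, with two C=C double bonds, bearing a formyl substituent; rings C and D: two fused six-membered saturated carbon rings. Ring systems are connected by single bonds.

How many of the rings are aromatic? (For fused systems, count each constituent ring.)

Ring A has a continuous p-orbital overlap around the ring; 3 ring double bonds give 6 π electrons. Since 6 = 4n+2 (n=1), ring A is aromatic (pyridazine).
Ring B is fully conjugated (every ring atom contributes a p orbital); 2 ring double bonds (4 π electrons) plus a heteroatom lone pair (2) give 6 π electrons. Since 6 = 4n+2 (n=1), ring B is aromatic (thiophene).
Ring C has only sp³ atoms, so it is not fully conjugated — not aromatic (cyclohexane ring).
Ring D has only sp³ atoms, so it is not fully conjugated — not aromatic (cyclohexane ring).
Aromatic: A, B. Total: 2.

2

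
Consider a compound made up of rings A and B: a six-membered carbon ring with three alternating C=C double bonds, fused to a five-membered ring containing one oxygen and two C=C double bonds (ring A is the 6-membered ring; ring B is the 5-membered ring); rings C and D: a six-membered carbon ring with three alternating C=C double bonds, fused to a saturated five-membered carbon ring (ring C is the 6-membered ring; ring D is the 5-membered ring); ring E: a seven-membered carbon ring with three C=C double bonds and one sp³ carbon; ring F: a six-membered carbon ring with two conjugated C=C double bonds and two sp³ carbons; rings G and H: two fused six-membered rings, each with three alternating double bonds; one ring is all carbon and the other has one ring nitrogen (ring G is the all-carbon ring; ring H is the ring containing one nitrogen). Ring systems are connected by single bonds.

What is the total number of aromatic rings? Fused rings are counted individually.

Rings A and B form a fused bicyclic system (with one oxygen) with 9 sp² atoms and 10 π electrons from ring double bonds plus a heteroatom lone pair. 10 = 4(2)+2, so the system is aromatic and both rings count as aromatic (benzofuran).
Ring C is planar and fully conjugated; 3 ring double bonds give 6 π electrons. 6 = 4(1)+2, so ring C is aromatic (benzene ring).
Ring D has three sp³ carbons, so it is not fully conjugated — not aromatic (cyclopentane ring).
Ring E has one sp³ carbon, so it is not fully conjugated — not aromatic (cycloheptatriene).
Ring F has two sp³ carbons, so it is not fully conjugated — not aromatic (1,3-cyclohexadiene).
Rings G and H form a fused bicyclic system (with one nitrogen) with 10 sp² atoms and 10 π electrons from ring double bonds. 10 = 4(2)+2, so the system is aromatic and both rings count as aromatic (quinoline).
Aromatic: A, B, C, G, H. Total: 5.

5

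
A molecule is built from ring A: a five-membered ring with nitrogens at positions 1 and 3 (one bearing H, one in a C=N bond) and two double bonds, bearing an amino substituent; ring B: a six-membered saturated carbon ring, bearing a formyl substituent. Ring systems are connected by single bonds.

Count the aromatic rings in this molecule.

Ring A is planar and fully conjugated; 2 ring double bonds (4 π electrons) plus a heteroatom lone pair (2) give 6 π electrons. Since 6 = 4n+2 (n=1), ring A is aromatic (imidazole).
Ring B has only sp³ atoms, so it is not fully conjugated — not aromatic (cyclohexane).
Aromatic: A. Total: 1.

1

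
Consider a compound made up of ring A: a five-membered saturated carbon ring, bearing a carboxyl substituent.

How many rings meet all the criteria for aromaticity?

Ring A has only sp³ atoms, so it is not fully conjugated — not aromatic (cyclopentane).

0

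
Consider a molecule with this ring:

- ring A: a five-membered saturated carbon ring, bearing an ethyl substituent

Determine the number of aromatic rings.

Ring A has only sp³ atoms, so it is not fully conjugated — not aromatic (cyclopentane).

0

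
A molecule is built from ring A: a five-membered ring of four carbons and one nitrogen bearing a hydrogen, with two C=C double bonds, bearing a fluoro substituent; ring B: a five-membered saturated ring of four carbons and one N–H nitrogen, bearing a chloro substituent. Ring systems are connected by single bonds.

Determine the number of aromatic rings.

1

Ring A is fully conjugated (every ring atom contributes a p orbital); 2 ring double bonds (4 π electrons) plus a heteroatom lone pair (2) give 6 π electrons. 6 = 4(1)+2, so ring A is aromatic (pyrrole).
Ring B has only sp³ atoms, so it is not fully conjugated — not aromatic (pyrrolidine).
Aromatic: A. Total: 1.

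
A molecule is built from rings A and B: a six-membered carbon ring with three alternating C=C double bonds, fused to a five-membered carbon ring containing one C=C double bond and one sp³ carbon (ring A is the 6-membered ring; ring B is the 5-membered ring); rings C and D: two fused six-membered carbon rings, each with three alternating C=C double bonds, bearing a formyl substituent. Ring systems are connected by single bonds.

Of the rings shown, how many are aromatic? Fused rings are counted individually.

3

Ring A is planar and fully conjugated; 3 ring double bonds give 6 π electrons. That satisfies 4n+2 with n=1, so ring A is aromatic (benzene ring).
Ring B has one sp³ carbon, so it is not fully conjugated — not aromatic (cyclopentene ring).
Rings C and D form a fused bicyclic system with 10 sp² atoms and 10 π electrons from ring double bonds. 10 = 4(2)+2, so the system is aromatic and both rings count as aromatic (naphthalene).
Aromatic: A, C, D. Total: 3.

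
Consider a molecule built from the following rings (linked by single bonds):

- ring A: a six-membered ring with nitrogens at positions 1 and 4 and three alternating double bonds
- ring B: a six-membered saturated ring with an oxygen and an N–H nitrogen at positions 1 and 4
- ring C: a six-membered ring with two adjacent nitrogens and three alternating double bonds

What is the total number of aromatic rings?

Ring A is fully conjugated (every ring atom contributes a p orbital); 3 ring double bonds give 6 π electrons. Since 6 = 4n+2 (n=1), ring A is aromatic (pyrazine).
Ring B has only sp³ atoms, so it is not fully conjugated — not aromatic (morpholine).
Ring C is fully conjugated (every ring atom contributes a p orbital); 3 ring double bonds give 6 π electrons. Since 6 = 4n+2 (n=1), ring C is aromatic (pyridazine).
Aromatic: A, C. Total: 2.

2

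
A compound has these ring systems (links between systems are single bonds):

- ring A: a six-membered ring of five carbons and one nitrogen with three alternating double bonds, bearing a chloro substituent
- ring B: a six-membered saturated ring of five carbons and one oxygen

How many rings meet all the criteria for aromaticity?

Ring A has a continuous p-orbital overlap around the ring; 3 ring double bonds give 6 π electrons. 6 = 4(1)+2, so ring A is aromatic (pyridine).
Ring B has only sp³ atoms, so it is not fully conjugated — not aromatic (tetrahydropyran).
Aromatic: A. Total: 1.

1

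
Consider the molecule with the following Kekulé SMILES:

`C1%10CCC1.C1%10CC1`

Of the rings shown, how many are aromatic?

0

The SMILES encodes a four-membered saturated carbon ring; a three-membered saturated carbon ring.
The 4-membered ring has only sp³ atoms, so it is not fully conjugated — not aromatic (cyclobutane).
The 3-membered ring has only sp³ atoms, so it is not fully conjugated — not aromatic (cyclopropane).
None of the rings are aromatic. Total: 0.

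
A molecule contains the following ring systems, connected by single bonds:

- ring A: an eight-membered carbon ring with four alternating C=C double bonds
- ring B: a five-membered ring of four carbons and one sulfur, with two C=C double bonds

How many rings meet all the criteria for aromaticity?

Ring A has only sp² ring atoms; a planar conformation would have a fully conjugated π system of 8 electrons. But 8 = 4(2), which is 4n not 4n+2, so ring A is not aromatic (cyclooctatetraene) — cyclooctatetraene distorts into a non-planar tub to avoid antiaromaticity.
Ring B is planar and fully conjugated; 2 ring double bonds (4 π electrons) plus a heteroatom lone pair (2) give 6 π electrons. Since 6 = 4n+2 (n=1), ring B is aromatic (thiophene).
Aromatic: B. Total: 1.

1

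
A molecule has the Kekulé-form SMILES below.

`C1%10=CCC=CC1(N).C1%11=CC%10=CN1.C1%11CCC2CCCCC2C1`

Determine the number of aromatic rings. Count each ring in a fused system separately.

1

The SMILES encodes a six-membered carbon ring with two isolated C=C double bonds and two sp³ carbons; a five-membered ring of four carbons and one nitrogen bearing a hydrogen, with two C=C double bonds; two fused six-membered saturated carbon rings.
The 6-membered ring has two sp³ carbons, so it is not fully conjugated — not aromatic (1,4-cyclohexadiene).
The 5-membered ring with one N–H is fully conjugated (every ring atom contributes a p orbital); 2 ring double bonds (4 π electrons) plus a heteroatom lone pair (2) give 6 π electrons. Since 6 = 4n+2 (n=1), it is aromatic (pyrrole).
The second 6-membered ring has only sp³ atoms, so it is not fully conjugated — not aromatic (cyclohexane ring).
The third 6-membered ring has only sp³ atoms, so it is not fully conjugated — not aromatic (cyclohexane ring).
1 of the 4 rings is aromatic. Total: 1.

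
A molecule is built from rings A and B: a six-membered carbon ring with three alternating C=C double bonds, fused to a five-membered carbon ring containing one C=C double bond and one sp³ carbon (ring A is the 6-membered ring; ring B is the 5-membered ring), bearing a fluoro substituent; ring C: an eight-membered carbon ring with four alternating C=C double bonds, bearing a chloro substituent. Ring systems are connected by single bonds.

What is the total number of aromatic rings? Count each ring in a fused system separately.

1

Ring A is planar and fully conjugated; 3 ring double bonds give 6 π electrons. That satisfies 4n+2 with n=1, so ring A is aromatic (benzene ring).
Ring B has one sp³ carbon, so it is not fully conjugated — not aromatic (cyclopentene ring).
Ring C has only sp² ring atoms; a planar conformation would have a fully conjugated π system of 8 electrons. But 8 = 4(2), which is 4n not 4n+2, so ring C is not aromatic (cyclooctatetraene) — cyclooctatetraene distorts into a non-planar tub to avoid antiaromaticity.
Aromatic: A. Total: 1.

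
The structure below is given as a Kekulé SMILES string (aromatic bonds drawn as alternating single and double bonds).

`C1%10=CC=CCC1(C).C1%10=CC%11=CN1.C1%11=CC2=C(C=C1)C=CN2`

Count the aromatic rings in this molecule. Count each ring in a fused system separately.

3

The SMILES encodes a six-membered carbon ring with two conjugated C=C double bonds and two sp³ carbons; a five-membered ring of four carbons and one nitrogen bearing a hydrogen, with two C=C double bonds; a six-membered carbon ring with three alternating C=C double bonds, fused to a five-membered ring containing one N–H nitrogen and two C=C double bonds.
The 6-membered ring has two sp³ carbons, so it is not fully conjugated — not aromatic (1,3-cyclohexadiene).
The 5-membered ring with one N–H is planar and fully conjugated; 2 ring double bonds (4 π electrons) plus a heteroatom lone pair (2) give 6 π electrons. Since 6 = 4n+2 (n=1), it is aromatic (pyrrole).
The fused 6/5-membered bicyclic (with one N–H) is a single π system with 9 sp² atoms and 10 π electrons from ring double bonds plus a heteroatom lone pair. 10 = 4(2)+2, so the system is aromatic and both rings count as aromatic (indole).
3 of the 4 rings are aromatic. Total: 3.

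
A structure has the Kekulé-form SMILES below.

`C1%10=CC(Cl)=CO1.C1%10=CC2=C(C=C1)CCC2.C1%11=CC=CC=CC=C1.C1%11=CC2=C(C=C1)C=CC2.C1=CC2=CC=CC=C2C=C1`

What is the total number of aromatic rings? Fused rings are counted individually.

5

The SMILES encodes a five-membered ring of four carbons and one oxygen, with two C=C double bonds; a six-membered carbon ring with three alternating C=C double bonds, fused to a saturated five-membered carbon ring; an eight-membered carbon ring with four alternating C=C double bonds; a six-membered carbon ring with three alternating C=C double bonds, fused to a five-membered carbon ring containing one C=C double bond and one sp³ carbon; two fused six-membered carbon rings, each with three alternating C=C double bonds.
The 5-membered ring with one oxygen is fully conjugated (every ring atom contributes a p orbital); 2 ring double bonds (4 π electrons) plus a heteroatom lone pair (2) give 6 π electrons. Since 6 = 4n+2 (n=1), it is aromatic (furan).
The 6-membered ring has a continuous p-orbital overlap around the ring; 3 ring double bonds give 6 π electrons. Since 6 = 4n+2 (n=1), it is aromatic (benzene ring).
The 5-membered ring has three sp³ carbons, so it is not fully conjugated — not aromatic (cyclopentane ring).
The 8-membered ring has only sp² ring atoms; a planar conformation would have a fully conjugated π system of 8 electrons. But 8 = 4(2), which is 4n not 4n+2, so it is not aromatic (cyclooctatetraene) — cyclooctatetraene distorts into a non-planar tub to avoid antiaromaticity.
The second 6-membered ring is planar and fully conjugated; 3 ring double bonds give 6 π electrons. Since 6 = 4n+2 (n=1), it is aromatic (benzene ring).
The second 5-membered ring has one sp³ carbon, so it is not fully conjugated — not aromatic (cyclopentene ring).
The fused 6/6-membered bicyclic is a single π system with 10 sp² atoms and 10 π electrons from ring double bonds. 10 = 4(2)+2, so the system is aromatic and both rings count as aromatic (naphthalene).
5 of the 8 rings are aromatic. Total: 5.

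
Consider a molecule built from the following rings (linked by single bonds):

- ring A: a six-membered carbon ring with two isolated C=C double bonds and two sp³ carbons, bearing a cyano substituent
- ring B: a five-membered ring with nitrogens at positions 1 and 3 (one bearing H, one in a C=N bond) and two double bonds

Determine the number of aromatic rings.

1

Ring A has two sp³ carbons, so it is not fully conjugated — not aromatic (1,4-cyclohexadiene).
Ring B is fully conjugated (every ring atom contributes a p orbital); 2 ring double bonds (4 π electrons) plus a heteroatom lone pair (2) give 6 π electrons. 6 = 4(1)+2, so ring B is aromatic (imidazole).
Aromatic: B. Total: 1.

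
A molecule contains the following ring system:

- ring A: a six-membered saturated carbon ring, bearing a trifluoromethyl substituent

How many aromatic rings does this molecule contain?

0

Ring A has only sp³ atoms, so it is not fully conjugated — not aromatic (cyclohexane).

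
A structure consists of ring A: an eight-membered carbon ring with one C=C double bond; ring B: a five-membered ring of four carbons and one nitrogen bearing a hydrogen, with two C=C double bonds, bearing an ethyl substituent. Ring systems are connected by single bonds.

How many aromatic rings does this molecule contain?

1

Ring A has six sp³ carbons, so it is not fully conjugated — not aromatic (cyclooctene).
Ring B has a continuous p-orbital overlap around the ring; 2 ring double bonds (4 π electrons) plus a heteroatom lone pair (2) give 6 π electrons. 6 = 4(1)+2, so ring B is aromatic (pyrrole).
Aromatic: B. Total: 1.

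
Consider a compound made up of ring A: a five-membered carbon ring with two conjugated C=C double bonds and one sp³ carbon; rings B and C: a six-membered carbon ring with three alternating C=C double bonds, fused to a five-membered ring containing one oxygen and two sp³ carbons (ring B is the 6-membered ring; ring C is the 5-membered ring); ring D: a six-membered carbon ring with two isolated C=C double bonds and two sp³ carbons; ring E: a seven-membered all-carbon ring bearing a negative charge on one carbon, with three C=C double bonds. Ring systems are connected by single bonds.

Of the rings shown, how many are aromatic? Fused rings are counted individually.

Ring A has one sp³ carbon, so it is not fully conjugated — not aromatic (cyclopentadiene).
Ring B is planar and fully conjugated; 3 ring double bonds give 6 π electrons. Since 6 = 4n+2 (n=1), ring B is aromatic (benzene ring).
Ring C has two sp³ carbons, so it is not fully conjugated — not aromatic (oxolane ring).
Ring D has two sp³ carbons, so it is not fully conjugated — not aromatic (1,4-cyclohexadiene).
Ring E has only sp² ring atoms; a planar conformation would have a fully conjugated π system of 8 electrons. But 8 = 4(2), which is 4n not 4n+2, so ring E is not aromatic (cycloheptatrienyl anion).
Aromatic: B. Total: 1.

1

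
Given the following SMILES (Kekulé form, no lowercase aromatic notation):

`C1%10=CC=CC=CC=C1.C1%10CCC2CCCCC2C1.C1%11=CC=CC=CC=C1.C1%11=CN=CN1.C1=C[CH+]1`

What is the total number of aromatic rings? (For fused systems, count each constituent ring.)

The SMILES encodes an eight-membered carbon ring with four alternating C=C double bonds; two fused six-membered saturated carbon rings; an eight-membered carbon ring with four alternating C=C double bonds; a five-membered ring with nitrogens at positions 1 and 3 (one bearing H, one in a C=N bond) and two double bonds; a three-membered all-carbon ring bearing a positive charge on one carbon, with one C=C double bond.
The 8-membered ring has only sp² ring atoms; a planar conformation would have a fully conjugated π system of 8 electrons. But 8 = 4(2), which is 4n not 4n+2, so it is not aromatic (cyclooctatetraene) — cyclooctatetraene distorts into a non-planar tub to avoid antiaromaticity.
The 6-membered ring has only sp³ atoms, so it is not fully conjugated — not aromatic (cyclohexane ring).
The second 6-membered ring has only sp³ atoms, so it is not fully conjugated — not aromatic (cyclohexane ring).
The second 8-membered ring has only sp² ring atoms; a planar conformation would have a fully conjugated π system of 8 electrons. But 8 = 4(2), which is 4n not 4n+2, so it is not aromatic (cyclooctatetraene) — cyclooctatetraene distorts into a non-planar tub to avoid antiaromaticity.
The 5-membered ring with two nitrogens (one N–H, one =N–) is planar and fully conjugated; 2 ring double bonds (4 π electrons) plus a heteroatom lone pair (2) give 6 π electrons. That satisfies 4n+2 with n=1, so it is aromatic (imidazole).
The 3-membered ring is fully conjugated (every ring atom contributes a p orbital); 1 ring double bond (2 π electrons) plus the carbocation's empty p orbital (0, but keeps the ring conjugated) give 2 π electrons. 2 = 4(0)+2, so it is aromatic (cyclopropenyl cation).
2 of the 6 rings are aromatic. Total: 2.

2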